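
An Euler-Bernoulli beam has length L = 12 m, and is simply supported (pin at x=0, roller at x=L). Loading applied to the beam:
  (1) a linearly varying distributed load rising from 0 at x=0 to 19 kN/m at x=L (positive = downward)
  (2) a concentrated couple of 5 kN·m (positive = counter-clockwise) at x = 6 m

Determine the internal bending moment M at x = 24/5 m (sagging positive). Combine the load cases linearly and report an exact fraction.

Load 1 — triangular load w₀=19 kN/m (0→w₀ over full span):
  M_1 = w₀Lx/6 - w₀x³/(6L) = 19·12·(24/5)/6 - 19·(24/5)³/(6·12) = 19152/125 kN·m
Load 2 — applied couple M₀=5 kN·m at a=6 m (b=L-a=6):
  M_2 = M₀x/L  [x≤a] = 5·(24/5)/12 = 2 kN·m
Superposition: M = Σ M_i = 19402/125 kN·m ≈ 155.216000 kN·m

M(24/5) = 19402/125 kN·m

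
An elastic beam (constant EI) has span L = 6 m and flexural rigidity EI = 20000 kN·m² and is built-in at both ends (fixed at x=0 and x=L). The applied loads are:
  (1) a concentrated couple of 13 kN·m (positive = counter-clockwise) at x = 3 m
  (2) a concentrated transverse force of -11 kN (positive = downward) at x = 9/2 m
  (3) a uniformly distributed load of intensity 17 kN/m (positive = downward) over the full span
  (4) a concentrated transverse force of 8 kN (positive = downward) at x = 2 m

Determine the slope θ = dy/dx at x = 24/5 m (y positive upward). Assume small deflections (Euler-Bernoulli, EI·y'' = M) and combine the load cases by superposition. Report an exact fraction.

θ(24/5) = 78403/60000000 rad

Load 1 — applied couple M₀=13 kN·m at a=3 m (b=L-a=3):
  θ_1 = (R_Ax²/2 - M_Ax - M₀(x-a))/EI  [x>a] with R_A=13/4, M_A=13/4 = ((13/4)·(24/5)²/2 - (13/4)·(24/5) - 13·((24/5)-3))/20000 = -39/500000 rad
Load 2 — point force P=-11 kN at a=9/2 m (b=L-a=3/2):
  θ_2 = Pa²(L-x)(2bL-(3b+a)(L-x))/(2L³EI)  [x>a] = (-11)·(9/2)²·(6-(24/5))·(2·(3/2)·6-(3·(3/2)+(9/2))·(6-(24/5)))/(2·6³·20000) = -891/4000000 rad
Load 3 — uniform load w=17 kN/m over full span:
  θ_3 = -wx(L-x)(L-2x)/(12EI) = -17·(24/5)·(6-(24/5))·(6-2·(24/5))/(12·20000) = 459/312500 rad
Load 4 — point force P=8 kN at a=2 m (b=L-a=4):
  θ_4 = Pa²(L-x)(2bL-(3b+a)(L-x))/(2L³EI)  [x>a] = 8·2²·(6-(24/5))·(2·4·6-(3·4+2)·(6-(24/5)))/(2·6³·20000) = 13/93750 rad
Superposition: θ = Σ θ_i = 78403/60000000 rad ≈ 0.001307 rad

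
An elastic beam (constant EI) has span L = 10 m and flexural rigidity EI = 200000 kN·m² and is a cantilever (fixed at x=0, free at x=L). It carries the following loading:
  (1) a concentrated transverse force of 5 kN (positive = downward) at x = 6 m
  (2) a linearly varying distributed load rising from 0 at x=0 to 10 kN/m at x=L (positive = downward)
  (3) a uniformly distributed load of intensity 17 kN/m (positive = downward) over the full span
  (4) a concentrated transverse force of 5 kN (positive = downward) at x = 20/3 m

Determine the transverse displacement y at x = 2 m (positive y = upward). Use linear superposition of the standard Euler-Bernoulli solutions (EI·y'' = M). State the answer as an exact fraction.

Load 1 — point force P=5 kN at a=6 m (b=L-a=4):
  y_1 = -Px²(3a-x)/(6EI)  [x≤a] = -5·2²·(3·6-2)/(6·200000) = -1/3750 m
Load 2 — triangular load w₀=10 kN/m (0→w₀ over full span):
  y_2 = (w₀Lx³/12-w₀L²x²/6-w₀x⁵/(120L))/EI = (10·10·2³/12-10·10²·2²/6-10·2⁵/(120·10))/200000 = -2251/750000 m
Load 3 — uniform load w=17 kN/m over full span:
  y_3 = -wx²(x²-4Lx+6L²)/(24EI) = -17·2²·(2²-4·10·2+6·10²)/(24·200000) = -2227/300000 m
Load 4 — point force P=5 kN at a=20/3 m (b=L-a=10/3):
  y_4 = -Px²(3a-x)/(6EI)  [x≤a] = -5·2²·(3·(20/3)-2)/(6·200000) = -3/10000 m
Superposition: y = Σ y_i = -16487/1500000 m ≈ -0.010991 m

y(2) = -16487/1500000 m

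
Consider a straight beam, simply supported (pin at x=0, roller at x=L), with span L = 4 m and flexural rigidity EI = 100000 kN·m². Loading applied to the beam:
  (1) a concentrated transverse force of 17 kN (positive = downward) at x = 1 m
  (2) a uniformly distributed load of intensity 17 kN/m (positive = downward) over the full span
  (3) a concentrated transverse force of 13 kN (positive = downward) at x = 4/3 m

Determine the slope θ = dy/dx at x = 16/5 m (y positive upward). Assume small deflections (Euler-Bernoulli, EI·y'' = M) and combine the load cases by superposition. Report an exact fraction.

Load 1 — point force P=17 kN at a=1 m (b=L-a=3):
  θ_1 = -Pa(2L²-6Lx+3x²+a²)/(6LEI)  [x>a] = -17·1·(2·4²-6·4·(16/5)+3·(16/5)²+1²)/(6·4·100000) = 1853/20000000 rad
Load 2 — uniform load w=17 kN/m over full span:
  θ_2 = -w(L³-6Lx²+4x³)/(24EI) = -17·(4³-6·4·(16/5)²+4·(16/5)³)/(24·100000) = 561/1562500 rad
Load 3 — point force P=13 kN at a=4/3 m (b=L-a=8/3):
  θ_3 = -Pa(2L²-6Lx+3x²+a²)/(6LEI)  [x>a] = -13·(4/3)·(2·4²-6·4·(16/5)+3·(16/5)²+(4/3)²)/(6·4·100000) = 2249/25312500 rad
Superposition: θ = Σ θ_i = 4378369/8100000000 rad ≈ 0.000541 rad

θ(16/5) = 4378369/8100000000 rad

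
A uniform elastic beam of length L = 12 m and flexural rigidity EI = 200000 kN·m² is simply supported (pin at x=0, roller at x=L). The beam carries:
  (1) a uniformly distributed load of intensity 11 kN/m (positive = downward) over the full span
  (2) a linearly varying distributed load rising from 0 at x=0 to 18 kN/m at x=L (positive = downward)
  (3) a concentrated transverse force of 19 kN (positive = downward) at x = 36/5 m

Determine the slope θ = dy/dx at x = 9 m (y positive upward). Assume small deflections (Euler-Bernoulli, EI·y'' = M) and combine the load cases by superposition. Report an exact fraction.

Load 1 — uniform load w=11 kN/m over full span:
  θ_1 = -w(L³-6Lx²+4x³)/(24EI) = -11·(12³-6·12·9²+4·9³)/(24·200000) = 1089/400000 rad
Load 2 — triangular load w₀=18 kN/m (0→w₀ over full span):
  θ_2 = -w₀(7L⁴-30L²x²+15x⁴)/(360LEI) = -18·(7·12⁴-30·12²·9²+15·9⁴)/(360·12·200000) = 35451/16000000 rad
Load 3 — point force P=19 kN at a=36/5 m (b=L-a=24/5):
  θ_3 = -Pa(2L²-6Lx+3x²+a²)/(6LEI)  [x>a] = -19·(36/5)·(2·12²-6·12·9+3·9²+(36/5)²)/(6·12·200000) = 30951/50000000 rad
Superposition: θ = Σ θ_i = 2222883/400000000 rad ≈ 0.005557 rad

θ(9) = 2222883/400000000 rad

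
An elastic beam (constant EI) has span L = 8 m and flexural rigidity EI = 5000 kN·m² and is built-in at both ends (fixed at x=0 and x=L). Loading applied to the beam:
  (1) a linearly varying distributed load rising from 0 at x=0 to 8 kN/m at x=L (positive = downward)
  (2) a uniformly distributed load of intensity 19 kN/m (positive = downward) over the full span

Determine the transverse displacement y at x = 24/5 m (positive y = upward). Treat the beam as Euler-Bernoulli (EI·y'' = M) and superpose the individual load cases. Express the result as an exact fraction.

Load 1 — triangular load w₀=8 kN/m (0→w₀ over full span):
  y_1 = -w₀x²(L-x)²(x+2L)/(120LEI) = -8·(24/5)²·(8-(24/5))²·((24/5)+2·8)/(120·8·5000) = -79872/9765625 m
Load 2 — uniform load w=19 kN/m over full span:
  y_2 = -wx²(L-x)²/(24EI) = -19·(24/5)²·(8-(24/5))²/(24·5000) = -14592/390625 m
Superposition: y = Σ y_i = -444672/9765625 m ≈ -0.045534 m

y(24/5) = -444672/9765625 m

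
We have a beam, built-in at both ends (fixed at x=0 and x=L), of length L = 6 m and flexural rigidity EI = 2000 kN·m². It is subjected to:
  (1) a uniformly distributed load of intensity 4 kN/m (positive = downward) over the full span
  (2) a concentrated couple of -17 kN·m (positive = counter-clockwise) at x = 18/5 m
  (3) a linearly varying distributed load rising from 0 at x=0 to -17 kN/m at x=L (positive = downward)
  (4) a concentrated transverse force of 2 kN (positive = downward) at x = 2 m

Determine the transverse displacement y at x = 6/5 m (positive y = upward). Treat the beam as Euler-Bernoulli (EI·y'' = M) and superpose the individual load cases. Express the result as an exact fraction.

y(6/5) = 39253/11718750 m

Load 1 — uniform load w=4 kN/m over full span:
  y_1 = -wx²(L-x)²/(24EI) = -4·(6/5)²·(6-(6/5))²/(24·2000) = -216/78125 m
Load 2 — applied couple M₀=-17 kN·m at a=18/5 m (b=L-a=12/5):
  y_2 = (R_Ax³/6 - M_Ax²/2)/EI  [x≤a] with R_A=-102/25, M_A=-136/25 = ((-102/25)·(6/5)³/6 - (-136/25)·(6/5)²/2)/2000 = 1071/781250 m
Load 3 — triangular load w₀=-17 kN/m (0→w₀ over full span):
  y_3 = -w₀x²(L-x)²(x+2L)/(120LEI) = -(-17)·(6/5)²·(6-(6/5))²·((6/5)+2·6)/(120·6·2000) = 10098/1953125 m
Load 4 — point force P=2 kN at a=2 m (b=L-a=4):
  y_4 = -Pb²x²(3aL-(3a+b)x)/(6L³EI)  [x≤a] = -2·4²·(6/5)²·(3·2·6-(3·2+4)·(6/5))/(6·6³·2000) = -4/9375 m
Superposition: y = Σ y_i = 39253/11718750 m ≈ 0.003350 m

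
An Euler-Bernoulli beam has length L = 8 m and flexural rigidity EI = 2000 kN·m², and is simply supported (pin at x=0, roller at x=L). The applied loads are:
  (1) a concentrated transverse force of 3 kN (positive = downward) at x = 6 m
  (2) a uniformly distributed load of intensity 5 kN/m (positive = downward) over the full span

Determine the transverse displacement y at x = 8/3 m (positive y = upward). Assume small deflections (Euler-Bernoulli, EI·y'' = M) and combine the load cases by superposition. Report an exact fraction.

Load 1 — point force P=3 kN at a=6 m (b=L-a=2):
  y_1 = -Pbx(L²-b²-x²)/(6LEI)  [x≤a] = -3·2·(8/3)·(8²-2²-(8/3)²)/(6·8·2000) = -119/13500 m
Load 2 — uniform load w=5 kN/m over full span:
  y_2 = -wx(L³-2Lx²+x³)/(24EI) = -5·(8/3)·(8³-2·8·(8/3)²+(8/3)³)/(24·2000) = -704/6075 m
Superposition: y = Σ y_i = -15151/121500 m ≈ -0.124700 m

y(8/3) = -15151/121500 m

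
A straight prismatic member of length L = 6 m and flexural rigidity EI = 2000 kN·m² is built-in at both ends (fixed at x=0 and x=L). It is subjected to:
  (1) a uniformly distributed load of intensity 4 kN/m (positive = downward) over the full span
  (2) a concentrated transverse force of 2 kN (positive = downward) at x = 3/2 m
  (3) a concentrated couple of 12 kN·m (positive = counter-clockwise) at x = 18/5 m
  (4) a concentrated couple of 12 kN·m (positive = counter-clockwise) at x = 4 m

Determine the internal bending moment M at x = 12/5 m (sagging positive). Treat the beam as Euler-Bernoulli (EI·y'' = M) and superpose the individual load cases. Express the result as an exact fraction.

M(12/5) = 22629/2000 kN·m

Load 1 — uniform load w=4 kN/m over full span:
  M_1 = wLx/2 - wL²/12 - wx²/2 = 4·6·(12/5)/2 - 4·6²/12 - 4·(12/5)²/2 = 132/25 kN·m
Load 2 — point force P=2 kN at a=3/2 m (b=L-a=9/2):
  M_2 = Pa²(a+3b)(L-x)/L³ - Pa²b/L²  [x>a] = 2·(3/2)²·((3/2)+3·(9/2))·(6-(12/5))/6³ - 2·(3/2)²·(9/2)/6² = 9/16 kN·m
Load 3 — applied couple M₀=12 kN·m at a=18/5 m (b=L-a=12/5):
  M_3 = R_Ax - M_A  [x≤a] with R_A=72/25, M_A=96/25 = (72/25)·(12/5) - (96/25) = 384/125 kN·m
Load 4 — applied couple M₀=12 kN·m at a=4 m (b=L-a=2):
  M_4 = R_Ax - M_A  [x≤a] with R_A=8/3, M_A=4 = (8/3)·(12/5) - 4 = 12/5 kN·m
Superposition: M = Σ M_i = 22629/2000 kN·m ≈ 11.314500 kN·m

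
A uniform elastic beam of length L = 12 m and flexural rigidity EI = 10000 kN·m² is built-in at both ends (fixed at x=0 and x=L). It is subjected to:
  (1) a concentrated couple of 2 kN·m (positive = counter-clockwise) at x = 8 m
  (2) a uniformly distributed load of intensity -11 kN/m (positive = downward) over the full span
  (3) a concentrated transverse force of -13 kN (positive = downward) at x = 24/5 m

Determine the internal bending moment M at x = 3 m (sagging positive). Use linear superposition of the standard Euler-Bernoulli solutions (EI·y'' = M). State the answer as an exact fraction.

Load 1 — applied couple M₀=2 kN·m at a=8 m (b=L-a=4):
  M_1 = R_Ax - M_A  [x≤a] with R_A=2/9, M_A=2/3 = (2/9)·3 - (2/3) = 0 kN·m
Load 2 — uniform load w=-11 kN/m over full span:
  M_2 = wLx/2 - wL²/12 - wx²/2 = (-11)·12·3/2 - (-11)·12²/12 - (-11)·3²/2 = -33/2 kN·m
Load 3 — point force P=-13 kN at a=24/5 m (b=L-a=36/5):
  M_3 = Pb²(3a+b)x/L³ - Pab²/L²  [x≤a] = (-13)·(36/5)²·(3·(24/5)+(36/5))·3/12³ - (-13)·(24/5)·(36/5)²/12² = -351/125 kN·m
Superposition: M = Σ M_i = -4827/250 kN·m ≈ -19.308000 kN·m

M(3) = -4827/250 kN·m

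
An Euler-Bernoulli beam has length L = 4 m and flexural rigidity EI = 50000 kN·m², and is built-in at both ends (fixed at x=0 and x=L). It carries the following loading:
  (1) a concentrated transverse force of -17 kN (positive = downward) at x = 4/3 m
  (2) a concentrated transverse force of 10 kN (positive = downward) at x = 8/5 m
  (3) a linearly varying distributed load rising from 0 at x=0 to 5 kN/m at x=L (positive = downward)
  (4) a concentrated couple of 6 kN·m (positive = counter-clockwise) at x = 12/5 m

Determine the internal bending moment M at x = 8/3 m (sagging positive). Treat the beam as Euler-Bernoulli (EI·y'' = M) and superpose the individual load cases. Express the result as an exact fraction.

Load 1 — point force P=-17 kN at a=4/3 m (b=L-a=8/3):
  M_1 = Pa²(a+3b)(L-x)/L³ - Pa²b/L²  [x>a] = (-17)·(4/3)²·((4/3)+3·(8/3))·(4-(8/3))/4³ - (-17)·(4/3)²·(8/3)/4² = -68/81 kN·m
Load 2 — point force P=10 kN at a=8/5 m (b=L-a=12/5):
  M_2 = Pa²(a+3b)(L-x)/L³ - Pa²b/L²  [x>a] = 10·(8/5)²·((8/5)+3·(12/5))·(4-(8/3))/4³ - 10·(8/5)²·(12/5)/4² = 64/75 kN·m
Load 3 — triangular load w₀=5 kN/m (0→w₀ over full span):
  M_3 = 3w₀Lx/20 - w₀L²/30 - w₀x³/(6L) = 3·5·4·(8/3)/20 - 5·4²/30 - 5·(8/3)³/(6·4) = 112/81 kN·m
Load 4 — applied couple M₀=6 kN·m at a=12/5 m (b=L-a=8/5):
  M_4 = R_Ax - M_A - M₀  [x>a] with R_A=54/25, M_A=48/25 = (54/25)·(8/3) - (48/25) - 6 = -54/25 kN·m
Superposition: M = Σ M_i = -1546/2025 kN·m ≈ -0.763457 kN·m

M(8/3) = -1546/2025 kN·m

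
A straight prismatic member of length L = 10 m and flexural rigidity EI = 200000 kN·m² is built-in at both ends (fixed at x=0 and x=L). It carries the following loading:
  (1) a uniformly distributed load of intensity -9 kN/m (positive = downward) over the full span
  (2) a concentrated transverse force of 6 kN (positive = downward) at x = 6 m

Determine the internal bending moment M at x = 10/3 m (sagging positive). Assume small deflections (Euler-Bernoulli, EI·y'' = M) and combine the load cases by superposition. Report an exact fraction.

M(10/3) = -593/25 kN·m

Load 1 — uniform load w=-9 kN/m over full span:
  M_1 = wLx/2 - wL²/12 - wx²/2 = (-9)·10·(10/3)/2 - (-9)·10²/12 - (-9)·(10/3)²/2 = -25 kN·m
Load 2 — point force P=6 kN at a=6 m (b=L-a=4):
  M_2 = Pb²(3a+b)x/L³ - Pab²/L²  [x≤a] = 6·4²·(3·6+4)·(10/3)/10³ - 6·6·4²/10² = 32/25 kN·m
Superposition: M = Σ M_i = -593/25 kN·m ≈ -23.720000 kN·m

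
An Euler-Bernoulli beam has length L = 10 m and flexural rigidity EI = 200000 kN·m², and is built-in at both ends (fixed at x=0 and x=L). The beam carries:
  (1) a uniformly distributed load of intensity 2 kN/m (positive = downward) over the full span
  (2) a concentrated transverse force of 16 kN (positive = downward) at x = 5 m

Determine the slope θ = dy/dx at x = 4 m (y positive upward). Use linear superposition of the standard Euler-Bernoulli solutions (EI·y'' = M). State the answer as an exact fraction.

θ(4) = -3/25000 rad

Load 1 — uniform load w=2 kN/m over full span:
  θ_1 = -wx(L-x)(L-2x)/(12EI) = -2·4·(10-4)·(10-2·4)/(12·200000) = -1/25000 rad
Load 2 — point force P=16 kN at a=5 m (b=L-a=5):
  θ_2 = -Pb²x(2aL-(3a+b)x)/(2L³EI)  [x≤a] = -16·5²·4·(2·5·10-(3·5+5)·4)/(2·10³·200000) = -1/12500 rad
Superposition: θ = Σ θ_i = -3/25000 rad ≈ -0.000120 rad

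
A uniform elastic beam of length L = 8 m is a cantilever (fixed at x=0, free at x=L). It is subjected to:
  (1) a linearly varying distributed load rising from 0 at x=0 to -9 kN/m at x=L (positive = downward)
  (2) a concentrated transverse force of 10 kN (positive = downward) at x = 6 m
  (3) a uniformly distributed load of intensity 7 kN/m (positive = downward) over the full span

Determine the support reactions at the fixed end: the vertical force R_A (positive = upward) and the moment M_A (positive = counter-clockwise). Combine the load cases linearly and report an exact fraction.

Load 1 — triangular load w₀=-9 kN/m (0→w₀ over full span):
  R_A = w₀L/2 = (-9)·8/2 = -36 kN
  M_A = w₀L²/3 = (-9)·8²/3 = -192 kN·m
Load 2 — point force P=10 kN at a=6 m (b=L-a=2):
  R_A = P = 10 kN
  M_A = Pa = 10·6 = 60 kN·m
Load 3 — uniform load w=7 kN/m over full span:
  R_A = wL = 7·8 = 56 kN
  M_A = wL²/2 = 7·8²/2 = 224 kN·m
Superposition: R_A = 30 kN, M_A = 92 kN·m

R_A = 30 kN, M_A = 92 kN·m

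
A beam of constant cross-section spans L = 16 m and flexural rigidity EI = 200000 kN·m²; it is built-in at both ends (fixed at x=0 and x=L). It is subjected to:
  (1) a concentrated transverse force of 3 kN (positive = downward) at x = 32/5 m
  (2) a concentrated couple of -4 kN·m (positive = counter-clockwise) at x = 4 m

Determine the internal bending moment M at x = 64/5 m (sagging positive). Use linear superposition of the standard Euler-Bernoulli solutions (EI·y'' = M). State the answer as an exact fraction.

Load 1 — point force P=3 kN at a=32/5 m (b=L-a=48/5):
  M_1 = Pa²(a+3b)(L-x)/L³ - Pa²b/L²  [x>a] = 3·(32/5)²·((32/5)+3·(48/5))·(16-(64/5))/16³ - 3·(32/5)²·(48/5)/16² = -768/625 kN·m
Load 2 — applied couple M₀=-4 kN·m at a=4 m (b=L-a=12):
  M_2 = R_Ax - M_A - M₀  [x>a] with R_A=-9/32, M_A=3/4 = (-9/32)·(64/5) - (3/4) - (-4) = -7/20 kN·m
Superposition: M = Σ M_i = -3947/2500 kN·m ≈ -1.578800 kN·m

M(64/5) = -3947/2500 kN·m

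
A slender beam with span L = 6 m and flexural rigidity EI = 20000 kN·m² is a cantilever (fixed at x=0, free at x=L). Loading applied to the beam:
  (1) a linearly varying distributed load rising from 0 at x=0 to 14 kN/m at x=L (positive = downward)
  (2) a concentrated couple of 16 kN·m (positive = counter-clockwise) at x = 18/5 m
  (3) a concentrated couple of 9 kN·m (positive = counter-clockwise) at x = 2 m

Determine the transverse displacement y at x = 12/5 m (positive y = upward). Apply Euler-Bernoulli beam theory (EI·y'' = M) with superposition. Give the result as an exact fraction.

Load 1 — triangular load w₀=14 kN/m (0→w₀ over full span):
  y_1 = (w₀Lx³/12-w₀L²x²/6-w₀x⁵/(120L))/EI = (14·6·(12/5)³/12-14·6²·(12/5)²/6-14·(12/5)⁵/(120·6))/20000 = -189756/9765625 m
Load 2 — applied couple M₀=16 kN·m at a=18/5 m (b=L-a=12/5):
  y_2 = M₀x²/(2EI)  [x≤a] = 16·(12/5)²/(2·20000) = 36/15625 m
Load 3 — applied couple M₀=9 kN·m at a=2 m (b=L-a=4):
  y_3 = M₀a(2x-a)/(2EI)  [x>a] = 9·2·(2·(12/5)-2)/(2·20000) = 63/50000 m
Superposition: y = Σ y_i = -2479221/156250000 m ≈ -0.015867 m

y(12/5) = -2479221/156250000 m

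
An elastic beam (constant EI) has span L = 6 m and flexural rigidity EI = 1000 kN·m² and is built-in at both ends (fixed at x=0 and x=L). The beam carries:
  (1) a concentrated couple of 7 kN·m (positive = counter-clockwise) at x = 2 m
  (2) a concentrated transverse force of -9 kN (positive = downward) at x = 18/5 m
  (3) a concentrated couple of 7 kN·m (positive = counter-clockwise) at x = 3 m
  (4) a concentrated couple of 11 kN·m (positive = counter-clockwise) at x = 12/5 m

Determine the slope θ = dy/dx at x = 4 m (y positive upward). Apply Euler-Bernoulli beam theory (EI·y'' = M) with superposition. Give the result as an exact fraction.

Load 1 — applied couple M₀=7 kN·m at a=2 m (b=L-a=4):
  θ_1 = (R_Ax²/2 - M_Ax - M₀(x-a))/EI  [x>a] with R_A=14/9, M_A=0 = ((14/9)·4²/2 - 0·4 - 7·(4-2))/1000 = -7/4500 rad
Load 2 — point force P=-9 kN at a=18/5 m (b=L-a=12/5):
  θ_2 = Pa²(L-x)(2bL-(3b+a)(L-x))/(2L³EI)  [x>a] = (-9)·(18/5)²·(6-4)·(2·(12/5)·6-(3·(12/5)+(18/5))·(6-4))/(2·6³·1000) = -243/62500 rad
Load 3 — applied couple M₀=7 kN·m at a=3 m (b=L-a=3):
  θ_3 = (R_Ax²/2 - M_Ax - M₀(x-a))/EI  [x>a] with R_A=7/4, M_A=7/4 = ((7/4)·4²/2 - (7/4)·4 - 7·(4-3))/1000 = 0 rad
Load 4 — applied couple M₀=11 kN·m at a=12/5 m (b=L-a=18/5):
  θ_4 = (R_Ax²/2 - M_Ax - M₀(x-a))/EI  [x>a] with R_A=66/25, M_A=33/25 = ((66/25)·4²/2 - (33/25)·4 - 11·(4-(12/5)))/1000 = -11/6250 rad
Superposition: θ = Σ θ_i = -1013/140625 rad ≈ -0.007204 rad

θ(4) = -1013/140625 rad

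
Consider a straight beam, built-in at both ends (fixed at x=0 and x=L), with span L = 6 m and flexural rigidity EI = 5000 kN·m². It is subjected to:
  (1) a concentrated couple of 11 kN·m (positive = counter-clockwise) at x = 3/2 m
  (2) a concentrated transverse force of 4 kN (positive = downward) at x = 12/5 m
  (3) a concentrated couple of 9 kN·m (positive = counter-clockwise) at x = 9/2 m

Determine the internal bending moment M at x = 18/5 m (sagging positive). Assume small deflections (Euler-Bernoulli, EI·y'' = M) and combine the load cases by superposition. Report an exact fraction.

Load 1 — applied couple M₀=11 kN·m at a=3/2 m (b=L-a=9/2):
  M_1 = R_Ax - M_A - M₀  [x>a] with R_A=33/16, M_A=-33/16 = (33/16)·(18/5) - (-33/16) - 11 = -121/80 kN·m
Load 2 — point force P=4 kN at a=12/5 m (b=L-a=18/5):
  M_2 = Pa²(a+3b)(L-x)/L³ - Pa²b/L²  [x>a] = 4·(12/5)²·((12/5)+3·(18/5))·(6-(18/5))/6³ - 4·(12/5)²·(18/5)/6² = 672/625 kN·m
Load 3 — applied couple M₀=9 kN·m at a=9/2 m (b=L-a=3/2):
  M_3 = R_Ax - M_A  [x≤a] with R_A=27/16, M_A=45/16 = (27/16)·(18/5) - (45/16) = 261/80 kN·m
Superposition: M = Σ M_i = 7063/2500 kN·m ≈ 2.825200 kN·m

M(18/5) = 7063/2500 kN·m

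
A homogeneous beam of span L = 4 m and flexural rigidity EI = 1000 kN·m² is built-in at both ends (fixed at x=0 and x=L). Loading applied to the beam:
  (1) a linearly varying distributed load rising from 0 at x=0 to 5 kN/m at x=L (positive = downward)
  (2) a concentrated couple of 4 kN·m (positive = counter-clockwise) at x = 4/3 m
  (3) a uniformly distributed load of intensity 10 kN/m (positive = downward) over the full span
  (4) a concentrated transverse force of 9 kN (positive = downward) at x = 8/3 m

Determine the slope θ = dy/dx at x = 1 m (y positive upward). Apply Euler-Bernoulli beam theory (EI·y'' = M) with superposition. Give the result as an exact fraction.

Load 1 — triangular load w₀=5 kN/m (0→w₀ over full span):
  θ_1 = -w₀(2x(L-x)(L-2x)(x+2L)+x²(L-x)²)/(120LEI) = -5·(2·1·(4-1)·(4-2·1)·(1+2·4)+1²·(4-1)²)/(120·4·1000) = -39/32000 rad
Load 2 — applied couple M₀=4 kN·m at a=4/3 m (b=L-a=8/3):
  θ_2 = (R_Ax²/2 - M_Ax)/EI  [x≤a] with R_A=4/3, M_A=0 = ((4/3)·1²/2 - 0·1)/1000 = 1/1500 rad
Load 3 — uniform load w=10 kN/m over full span:
  θ_3 = -wx(L-x)(L-2x)/(12EI) = -10·1·(4-1)·(4-2·1)/(12·1000) = -1/200 rad
Load 4 — point force P=9 kN at a=8/3 m (b=L-a=4/3):
  θ_4 = -Pb²x(2aL-(3a+b)x)/(2L³EI)  [x≤a] = -9·(4/3)²·1·(2·(8/3)·4-(3·(8/3)+(4/3))·1)/(2·4³·1000) = -3/2000 rad
Superposition: θ = Σ θ_i = -677/96000 rad ≈ -0.007052 rad

θ(1) = -677/96000 rad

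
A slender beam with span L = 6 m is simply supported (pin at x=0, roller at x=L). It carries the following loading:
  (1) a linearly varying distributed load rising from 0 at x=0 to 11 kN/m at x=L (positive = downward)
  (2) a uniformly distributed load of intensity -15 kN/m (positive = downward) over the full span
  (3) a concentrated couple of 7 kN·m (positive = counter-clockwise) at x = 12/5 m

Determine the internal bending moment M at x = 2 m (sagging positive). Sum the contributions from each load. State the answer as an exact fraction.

Load 1 — triangular load w₀=11 kN/m (0→w₀ over full span):
  M_1 = w₀Lx/6 - w₀x³/(6L) = 11·6·2/6 - 11·2³/(6·6) = 176/9 kN·m
Load 2 — uniform load w=-15 kN/m over full span:
  M_2 = wx(L-x)/2 = (-15)·2·(6-2)/2 = -60 kN·m
Load 3 — applied couple M₀=7 kN·m at a=12/5 m (b=L-a=18/5):
  M_3 = M₀x/L  [x≤a] = 7·2/6 = 7/3 kN·m
Superposition: M = Σ M_i = -343/9 kN·m ≈ -38.111111 kN·m

M(2) = -343/9 kN·m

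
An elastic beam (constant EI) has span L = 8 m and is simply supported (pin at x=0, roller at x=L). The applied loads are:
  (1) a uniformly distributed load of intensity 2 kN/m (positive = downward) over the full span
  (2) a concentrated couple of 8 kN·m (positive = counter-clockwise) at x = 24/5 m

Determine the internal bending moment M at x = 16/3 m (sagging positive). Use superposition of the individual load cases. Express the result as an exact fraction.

Load 1 — uniform load w=2 kN/m over full span:
  M_1 = wx(L-x)/2 = 2·(16/3)·(8-(16/3))/2 = 128/9 kN·m
Load 2 — applied couple M₀=8 kN·m at a=24/5 m (b=L-a=16/5):
  M_2 = M₀x/L - M₀  [x>a] = 8·(16/3)/8 - 8 = -8/3 kN·m
Superposition: M = Σ M_i = 104/9 kN·m ≈ 11.555556 kN·m

M(16/3) = 104/9 kN·m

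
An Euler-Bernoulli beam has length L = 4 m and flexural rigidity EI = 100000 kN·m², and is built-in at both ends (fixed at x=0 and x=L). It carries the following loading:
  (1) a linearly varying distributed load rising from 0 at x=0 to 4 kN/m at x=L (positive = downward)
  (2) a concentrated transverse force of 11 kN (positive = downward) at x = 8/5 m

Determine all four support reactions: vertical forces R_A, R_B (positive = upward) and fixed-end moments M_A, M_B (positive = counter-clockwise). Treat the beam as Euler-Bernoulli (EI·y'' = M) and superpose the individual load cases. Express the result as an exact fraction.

R_A = 1191/125 kN, M_A = 3176/375 kN·m, R_B = 1184/125 kN, M_B = -928/125 kN·m

Load 1 — triangular load w₀=4 kN/m (0→w₀ over full span):
  R_A = 3w₀L/20 = 3·4·4/20 = 12/5 kN
  M_A = w₀L²/30 = 4·4²/30 = 32/15 kN·m
  R_B = 7w₀L/20 = 7·4·4/20 = 28/5 kN
  M_B = -w₀L²/20 = -4·4²/20 = -16/5 kN·m
Load 2 — point force P=11 kN at a=8/5 m (b=L-a=12/5):
  R_A = Pb²(3a+b)/L³ = 11·(12/5)²·(3·(8/5)+(12/5))/4³ = 891/125 kN
  M_A = Pab²/L² = 11·(8/5)·(12/5)²/4² = 792/125 kN·m
  R_B = Pa²(a+3b)/L³ = 11·(8/5)²·((8/5)+3·(12/5))/4³ = 484/125 kN
  M_B = -Pa²b/L² = -11·(8/5)²·(12/5)/4² = -528/125 kN·m
Superposition: R_A = 1191/125 kN, M_A = 3176/375 kN·m, R_B = 1184/125 kN, M_B = -928/125 kN·m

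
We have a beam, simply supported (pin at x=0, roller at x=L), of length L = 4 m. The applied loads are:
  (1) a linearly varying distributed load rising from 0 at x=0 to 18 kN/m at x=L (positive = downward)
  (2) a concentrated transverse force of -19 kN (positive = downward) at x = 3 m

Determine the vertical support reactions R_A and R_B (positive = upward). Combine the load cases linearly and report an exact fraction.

Load 1 — triangular load w₀=18 kN/m (0→w₀ over full span):
  R_A = w₀L/6 = 18·4/6 = 12 kN
  R_B = w₀L/3 = 18·4/3 = 24 kN
Load 2 — point force P=-19 kN at a=3 m (b=L-a=1):
  R_A = Pb/L = (-19)·1/4 = -19/4 kN
  R_B = Pa/L = (-19)·3/4 = -57/4 kN
Superposition: R_A = 29/4 kN, R_B = 39/4 kN

R_A = 29/4 kN, R_B = 39/4 kN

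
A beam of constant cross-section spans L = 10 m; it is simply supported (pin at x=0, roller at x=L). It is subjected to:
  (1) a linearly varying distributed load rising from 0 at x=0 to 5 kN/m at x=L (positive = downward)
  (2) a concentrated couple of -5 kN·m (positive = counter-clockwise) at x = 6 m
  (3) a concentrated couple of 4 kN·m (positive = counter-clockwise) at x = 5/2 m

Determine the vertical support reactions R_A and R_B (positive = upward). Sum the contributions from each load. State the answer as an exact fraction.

R_A = 247/30 kN, R_B = 503/30 kN

Load 1 — triangular load w₀=5 kN/m (0→w₀ over full span):
  R_A = w₀L/6 = 5·10/6 = 25/3 kN
  R_B = w₀L/3 = 5·10/3 = 50/3 kN
Load 2 — applied couple M₀=-5 kN·m at a=6 m (b=L-a=4):
  R_A = M₀/L = (-5)/10 = -1/2 kN
  R_B = -M₀/L = -(-5)/10 = 1/2 kN
Load 3 — applied couple M₀=4 kN·m at a=5/2 m (b=L-a=15/2):
  R_A = M₀/L = 4/10 = 2/5 kN
  R_B = -M₀/L = -4/10 = -2/5 kN
Superposition: R_A = 247/30 kN, R_B = 503/30 kN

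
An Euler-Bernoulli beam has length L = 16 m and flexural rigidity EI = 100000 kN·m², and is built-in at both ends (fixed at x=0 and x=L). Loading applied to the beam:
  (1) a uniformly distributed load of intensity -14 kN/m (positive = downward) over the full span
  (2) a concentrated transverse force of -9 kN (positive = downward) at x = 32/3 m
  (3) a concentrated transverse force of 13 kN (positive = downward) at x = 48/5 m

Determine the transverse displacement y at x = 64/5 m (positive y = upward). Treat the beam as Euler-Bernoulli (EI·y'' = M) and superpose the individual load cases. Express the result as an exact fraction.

y(64/5) = 4149056/439453125 m

Load 1 — uniform load w=-14 kN/m over full span:
  y_1 = -wx²(L-x)²/(24EI) = -(-14)·(64/5)²·(16-(64/5))²/(24·100000) = 57344/5859375 m
Load 2 — point force P=-9 kN at a=32/3 m (b=L-a=16/3):
  y_2 = -Pa²(L-x)²(3bL-(3b+a)(L-x))/(6L³EI)  [x>a] = -(-9)·(32/3)²·(16-(64/5))²·(3·(16/3)·16-(3·(16/3)+(32/3))·(16-(64/5)))/(6·16³·100000) = 512/703125 m
Load 3 — point force P=13 kN at a=48/5 m (b=L-a=32/5):
  y_3 = -Pa²(L-x)²(3bL-(3b+a)(L-x))/(6L³EI)  [x>a] = -13·(48/5)²·(16-(64/5))²·(3·(32/5)·16-(3·(32/5)+(48/5))·(16-(64/5)))/(6·16³·100000) = -52416/48828125 m
Superposition: y = Σ y_i = 4149056/439453125 m ≈ 0.009441 m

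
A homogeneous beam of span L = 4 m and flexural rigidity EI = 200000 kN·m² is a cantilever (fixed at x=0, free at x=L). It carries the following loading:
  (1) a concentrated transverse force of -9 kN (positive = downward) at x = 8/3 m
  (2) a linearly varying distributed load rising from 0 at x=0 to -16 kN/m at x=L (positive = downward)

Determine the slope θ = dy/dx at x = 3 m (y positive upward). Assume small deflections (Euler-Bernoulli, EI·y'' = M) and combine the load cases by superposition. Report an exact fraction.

θ(3) = 63/80000 rad

Load 1 — point force P=-9 kN at a=8/3 m (b=L-a=4/3):
  θ_1 = -Pa²/(2EI)  [x>a] = -(-9)·(8/3)²/(2·200000) = 1/6250 rad
Load 2 — triangular load w₀=-16 kN/m (0→w₀ over full span):
  θ_2 = (w₀Lx²/4-w₀L²x/3-w₀x⁴/(24L))/EI = ((-16)·4·3²/4-(-16)·4²·3/3-(-16)·3⁴/(24·4))/200000 = 251/400000 rad
Superposition: θ = Σ θ_i = 63/80000 rad ≈ 0.000788 rad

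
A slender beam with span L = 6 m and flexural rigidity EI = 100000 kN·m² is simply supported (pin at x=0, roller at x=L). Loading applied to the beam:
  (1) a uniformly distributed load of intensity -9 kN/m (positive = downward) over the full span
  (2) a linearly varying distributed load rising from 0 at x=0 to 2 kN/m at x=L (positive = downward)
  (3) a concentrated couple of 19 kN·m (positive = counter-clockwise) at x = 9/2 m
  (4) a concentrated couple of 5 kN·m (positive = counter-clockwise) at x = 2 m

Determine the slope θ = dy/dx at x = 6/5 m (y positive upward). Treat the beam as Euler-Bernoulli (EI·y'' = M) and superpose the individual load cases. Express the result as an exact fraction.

θ(6/5) = 1388171/3000000000 rad

Load 1 — uniform load w=-9 kN/m over full span:
  θ_1 = -w(L³-6Lx²+4x³)/(24EI) = -(-9)·(6³-6·6·(6/5)²+4·(6/5)³)/(24·100000) = 8019/12500000 rad
Load 2 — triangular load w₀=2 kN/m (0→w₀ over full span):
  θ_2 = -w₀(7L⁴-30L²x²+15x⁴)/(360LEI) = -2·(7·6⁴-30·6²·(6/5)²+15·(6/5)⁴)/(360·6·100000) = -273/3906250 rad
Load 3 — applied couple M₀=19 kN·m at a=9/2 m (b=L-a=3/2):
  θ_3 = (M₀x²/(2L)+C₁)/EI  [x≤a] with C₁=M₀(3b²-L²)/(6L)=-247/16 = (19·(6/5)²/(2·6)+(-247/16))/100000 = -5263/40000000 rad
Load 4 — applied couple M₀=5 kN·m at a=2 m (b=L-a=4):
  θ_4 = (M₀x²/(2L)+C₁)/EI  [x≤a] with C₁=M₀(3b²-L²)/(6L)=5/3 = (5·(6/5)²/(2·6)+(5/3))/100000 = 17/750000 rad
Superposition: θ = Σ θ_i = 1388171/3000000000 rad ≈ 0.000463 rad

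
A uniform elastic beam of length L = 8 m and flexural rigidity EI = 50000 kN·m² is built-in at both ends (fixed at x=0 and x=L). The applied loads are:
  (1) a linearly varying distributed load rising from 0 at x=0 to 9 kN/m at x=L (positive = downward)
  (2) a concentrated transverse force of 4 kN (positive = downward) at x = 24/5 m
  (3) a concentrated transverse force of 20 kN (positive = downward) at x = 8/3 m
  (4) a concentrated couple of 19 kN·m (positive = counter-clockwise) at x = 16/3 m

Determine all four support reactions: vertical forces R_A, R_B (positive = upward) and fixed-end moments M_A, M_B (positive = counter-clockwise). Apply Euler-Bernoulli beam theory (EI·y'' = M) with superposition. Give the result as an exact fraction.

Load 1 — triangular load w₀=9 kN/m (0→w₀ over full span):
  R_A = 3w₀L/20 = 3·9·8/20 = 54/5 kN
  M_A = w₀L²/30 = 9·8²/30 = 96/5 kN·m
  R_B = 7w₀L/20 = 7·9·8/20 = 126/5 kN
  M_B = -w₀L²/20 = -9·8²/20 = -144/5 kN·m
Load 2 — point force P=4 kN at a=24/5 m (b=L-a=16/5):
  R_A = Pb²(3a+b)/L³ = 4·(16/5)²·(3·(24/5)+(16/5))/8³ = 176/125 kN
  M_A = Pab²/L² = 4·(24/5)·(16/5)²/8² = 384/125 kN·m
  R_B = Pa²(a+3b)/L³ = 4·(24/5)²·((24/5)+3·(16/5))/8³ = 324/125 kN
  M_B = -Pa²b/L² = -4·(24/5)²·(16/5)/8² = -576/125 kN·m
Load 3 — point force P=20 kN at a=8/3 m (b=L-a=16/3):
  R_A = Pb²(3a+b)/L³ = 20·(16/3)²·(3·(8/3)+(16/3))/8³ = 400/27 kN
  M_A = Pab²/L² = 20·(8/3)·(16/3)²/8² = 640/27 kN·m
  R_B = Pa²(a+3b)/L³ = 20·(8/3)²·((8/3)+3·(16/3))/8³ = 140/27 kN
  M_B = -Pa²b/L² = -20·(8/3)²·(16/3)/8² = -320/27 kN·m
Load 4 — applied couple M₀=19 kN·m at a=16/3 m (b=L-a=8/3):
  R_A = 6M₀ab/L³ = 6·19·(16/3)·(8/3)/8³ = 19/6 kN
  M_A = M₀b(2a-b)/L² = 19·(8/3)·(2·(16/3)-(8/3))/8² = 19/3 kN·m
  R_B = -6M₀ab/L³ = -6·19·(16/3)·(8/3)/8³ = -19/6 kN
  M_B = M₀a(2b-a)/L² = 19·(16/3)·(2·(8/3)-(16/3))/8² = 0 kN·m
Superposition: R_A = 203779/6750 kN, M_A = 176543/3375 kN·m, R_B = 201221/6750 kN, M_B = -152752/3375 kN·m

R_A = 203779/6750 kN, M_A = 176543/3375 kN·m, R_B = 201221/6750 kN, M_B = -152752/3375 kN·m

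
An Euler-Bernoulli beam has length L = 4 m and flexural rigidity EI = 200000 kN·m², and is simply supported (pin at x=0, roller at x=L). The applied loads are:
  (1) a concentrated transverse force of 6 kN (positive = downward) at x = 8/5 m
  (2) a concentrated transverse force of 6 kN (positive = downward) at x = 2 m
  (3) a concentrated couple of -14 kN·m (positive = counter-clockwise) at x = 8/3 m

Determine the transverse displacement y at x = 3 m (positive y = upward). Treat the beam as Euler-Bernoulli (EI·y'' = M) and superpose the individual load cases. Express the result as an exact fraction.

Load 1 — point force P=6 kN at a=8/5 m (b=L-a=12/5):
  y_1 = -Pa(L-x)(2Lx-a²-x²)/(6LEI)  [x>a] = -6·(8/5)·(4-3)·(2·4·3-(8/5)²-3²)/(6·4·200000) = -311/12500000 m
Load 2 — point force P=6 kN at a=2 m (b=L-a=2):
  y_2 = -Pa(L-x)(2Lx-a²-x²)/(6LEI)  [x>a] = -6·2·(4-3)·(2·4·3-2²-3²)/(6·4·200000) = -11/400000 m
Load 3 — applied couple M₀=-14 kN·m at a=8/3 m (b=L-a=4/3):
  y_3 = (M₀x³/(6L)-M₀(x-a)²/2+C₁x)/EI  [x>a] with C₁=M₀(3b²-L²)/(6L)=56/9 = ((-14)·3³/(6·4)-(-14)·(3-(8/3))²/2+(56/9)·3)/200000 = 133/7200000 m
Superposition: y = Σ y_i = -30517/900000000 m ≈ -0.000034 m

y(3) = -30517/900000000 m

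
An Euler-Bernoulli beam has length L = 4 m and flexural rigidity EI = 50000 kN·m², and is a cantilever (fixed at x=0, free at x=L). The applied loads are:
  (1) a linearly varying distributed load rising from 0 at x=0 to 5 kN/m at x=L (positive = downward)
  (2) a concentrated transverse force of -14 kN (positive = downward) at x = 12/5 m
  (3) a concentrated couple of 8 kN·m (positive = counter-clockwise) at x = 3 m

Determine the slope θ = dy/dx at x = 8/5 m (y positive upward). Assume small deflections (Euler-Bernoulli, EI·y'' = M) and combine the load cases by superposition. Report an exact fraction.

Load 1 — triangular load w₀=5 kN/m (0→w₀ over full span):
  θ_1 = (w₀Lx²/4-w₀L²x/3-w₀x⁴/(24L))/EI = (5·4·(8/5)²/4-5·4²·(8/5)/3-5·(8/5)⁴/(24·4))/50000 = -236/390625 rad
Load 2 — point force P=-14 kN at a=12/5 m (b=L-a=8/5):
  θ_2 = -Px(2a-x)/(2EI)  [x≤a] = -(-14)·(8/5)·(2·(12/5)-(8/5))/(2·50000) = 56/78125 rad
Load 3 — applied couple M₀=8 kN·m at a=3 m (b=L-a=1):
  θ_3 = M₀x/EI  [x≤a] = 8·(8/5)/50000 = 4/15625 rad
Superposition: θ = Σ θ_i = 144/390625 rad ≈ 0.000369 rad

θ(8/5) = 144/390625 rad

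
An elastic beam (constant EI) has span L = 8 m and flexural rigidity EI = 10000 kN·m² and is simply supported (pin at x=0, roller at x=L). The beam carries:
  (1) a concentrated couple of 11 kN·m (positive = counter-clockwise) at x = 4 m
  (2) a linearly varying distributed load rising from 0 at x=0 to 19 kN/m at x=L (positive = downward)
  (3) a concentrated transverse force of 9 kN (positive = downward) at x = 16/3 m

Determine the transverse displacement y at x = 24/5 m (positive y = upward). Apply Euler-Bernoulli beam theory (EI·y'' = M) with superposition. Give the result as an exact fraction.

y(24/5) = -555123/9765625 m

Load 1 — applied couple M₀=11 kN·m at a=4 m (b=L-a=4):
  y_1 = (M₀x³/(6L)-M₀(x-a)²/2+C₁x)/EI  [x>a] with C₁=M₀(3b²-L²)/(6L)=-11/3 = (11·(24/5)³/(6·8)-11·((24/5)-4)²/2+(-11/3)·(24/5))/10000 = 33/78125 m
Load 2 — triangular load w₀=19 kN/m (0→w₀ over full span):
  y_2 = -w₀x(7L⁴-10L²x²+3x⁴)/(360LEI) = -19·(24/5)·(7·8⁴-10·8²·(24/5)²+3·(24/5)⁴)/(360·8·10000) = -1439744/29296875 m
Load 3 — point force P=9 kN at a=16/3 m (b=L-a=8/3):
  y_3 = -Pbx(L²-b²-x²)/(6LEI)  [x≤a] = -9·(8/3)·(24/5)·(8²-(8/3)²-(24/5)²)/(6·8·10000) = -1904/234375 m
Superposition: y = Σ y_i = -555123/9765625 m ≈ -0.056845 m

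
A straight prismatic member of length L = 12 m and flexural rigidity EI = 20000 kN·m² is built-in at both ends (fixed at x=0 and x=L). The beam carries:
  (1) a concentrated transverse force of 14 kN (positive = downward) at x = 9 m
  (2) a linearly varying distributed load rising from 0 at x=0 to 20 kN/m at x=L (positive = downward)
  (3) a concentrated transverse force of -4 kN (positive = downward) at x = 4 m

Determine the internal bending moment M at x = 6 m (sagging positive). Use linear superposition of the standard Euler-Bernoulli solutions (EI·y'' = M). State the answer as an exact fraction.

M(6) = 751/12 kN·m

Load 1 — point force P=14 kN at a=9 m (b=L-a=3):
  M_1 = Pb²(3a+b)x/L³ - Pab²/L²  [x≤a] = 14·3²·(3·9+3)·6/12³ - 14·9·3²/12² = 21/4 kN·m
Load 2 — triangular load w₀=20 kN/m (0→w₀ over full span):
  M_2 = 3w₀Lx/20 - w₀L²/30 - w₀x³/(6L) = 3·20·12·6/20 - 20·12²/30 - 20·6³/(6·12) = 60 kN·m
Load 3 — point force P=-4 kN at a=4 m (b=L-a=8):
  M_3 = Pa²(a+3b)(L-x)/L³ - Pa²b/L²  [x>a] = (-4)·4²·(4+3·8)·(12-6)/12³ - (-4)·4²·8/12² = -8/3 kN·m
Superposition: M = Σ M_i = 751/12 kN·m ≈ 62.583333 kN·m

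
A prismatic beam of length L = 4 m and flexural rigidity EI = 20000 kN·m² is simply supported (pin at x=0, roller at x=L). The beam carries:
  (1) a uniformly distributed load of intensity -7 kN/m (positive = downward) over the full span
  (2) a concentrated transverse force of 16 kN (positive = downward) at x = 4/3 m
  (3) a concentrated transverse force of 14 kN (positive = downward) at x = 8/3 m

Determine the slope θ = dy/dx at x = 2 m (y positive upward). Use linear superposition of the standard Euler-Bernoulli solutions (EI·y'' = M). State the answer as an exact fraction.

θ(2) = 1/81000 rad

Load 1 — uniform load w=-7 kN/m over full span:
  θ_1 = -w(L³-6Lx²+4x³)/(24EI) = -(-7)·(4³-6·4·2²+4·2³)/(24·20000) = 0 rad
Load 2 — point force P=16 kN at a=4/3 m (b=L-a=8/3):
  θ_2 = -Pa(2L²-6Lx+3x²+a²)/(6LEI)  [x>a] = -16·(4/3)·(2·4²-6·4·2+3·2²+(4/3)²)/(6·4·20000) = 1/10125 rad
Load 3 — point force P=14 kN at a=8/3 m (b=L-a=4/3):
  θ_3 = -Pb(L²-b²-3x²)/(6LEI)  [x≤a] = -14·(4/3)·(4²-(4/3)²-3·2²)/(6·4·20000) = -7/81000 rad
Superposition: θ = Σ θ_i = 1/81000 rad ≈ 0.000012 rad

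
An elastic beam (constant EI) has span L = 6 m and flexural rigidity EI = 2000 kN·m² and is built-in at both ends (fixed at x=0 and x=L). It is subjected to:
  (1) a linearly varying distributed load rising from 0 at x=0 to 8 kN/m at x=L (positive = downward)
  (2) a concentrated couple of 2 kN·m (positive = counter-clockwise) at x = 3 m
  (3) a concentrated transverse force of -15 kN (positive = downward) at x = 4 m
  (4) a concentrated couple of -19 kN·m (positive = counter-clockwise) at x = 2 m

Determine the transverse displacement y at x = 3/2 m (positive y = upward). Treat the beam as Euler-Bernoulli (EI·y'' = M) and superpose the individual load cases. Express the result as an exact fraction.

y(3/2) = -1337/640000 m

Load 1 — triangular load w₀=8 kN/m (0→w₀ over full span):
  y_1 = -w₀x²(L-x)²(x+2L)/(120LEI) = -8·(3/2)²·(6-(3/2))²·((3/2)+2·6)/(120·6·2000) = -2187/640000 m
Load 2 — applied couple M₀=2 kN·m at a=3 m (b=L-a=3):
  y_2 = (R_Ax³/6 - M_Ax²/2)/EI  [x≤a] with R_A=1/2, M_A=1/2 = ((1/2)·(3/2)³/6 - (1/2)·(3/2)²/2)/2000 = -9/64000 m
Load 3 — point force P=-15 kN at a=4 m (b=L-a=2):
  y_3 = -Pb²x²(3aL-(3a+b)x)/(6L³EI)  [x≤a] = -(-15)·2²·(3/2)²·(3·4·6-(3·4+2)·(3/2))/(6·6³·2000) = 17/6400 m
Load 4 — applied couple M₀=-19 kN·m at a=2 m (b=L-a=4):
  y_4 = (R_Ax³/6 - M_Ax²/2)/EI  [x≤a] with R_A=-38/9, M_A=0 = ((-38/9)·(3/2)³/6 - 0·(3/2)²/2)/2000 = -19/16000 m
Superposition: y = Σ y_i = -1337/640000 m ≈ -0.002089 m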